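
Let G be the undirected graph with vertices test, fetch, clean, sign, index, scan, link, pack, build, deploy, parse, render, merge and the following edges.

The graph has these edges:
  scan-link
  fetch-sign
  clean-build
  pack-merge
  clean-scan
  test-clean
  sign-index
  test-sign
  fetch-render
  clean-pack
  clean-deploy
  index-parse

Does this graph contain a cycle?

No

DFS, tracking each vertex's parent; an edge to a visited non-parent vertex closes a cycle.
Start from deploy:
visit deploy (parent –)
  visit clean (parent deploy)
    clean–deploy: parent, skip
    visit test (parent clean)
      visit sign (parent test)
        visit index (parent sign)
          visit parse (parent index)
            parse–index: parent, skip
          index–sign: parent, skip
        visit fetch (parent sign)
          visit render (parent fetch)
            render–fetch: parent, skip
          fetch–sign: parent, skip
        sign–test: parent, skip
      test–clean: parent, skip
    visit pack (parent clean)
      pack–clean: parent, skip
      visit merge (parent pack)
        merge–pack: parent, skip
    visit build (parent clean)
      build–clean: parent, skip
    visit scan (parent clean)
      scan–clean: parent, skip
      visit link (parent scan)
        link–scan: parent, skip
No non-parent visited neighbor found — the graph is a forest.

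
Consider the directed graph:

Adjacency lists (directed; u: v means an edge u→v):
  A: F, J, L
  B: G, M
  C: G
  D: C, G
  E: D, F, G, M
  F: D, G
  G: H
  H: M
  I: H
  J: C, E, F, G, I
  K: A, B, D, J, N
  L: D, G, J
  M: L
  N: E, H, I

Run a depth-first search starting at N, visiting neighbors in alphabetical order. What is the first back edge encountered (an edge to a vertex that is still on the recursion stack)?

DFS from N (visiting neighbors in alphabetical order); mark gray on enter, black on exit:
N gray
  E gray
    D gray
      C gray
        G gray
          H gray
            M gray
              L gray
                L→D: D is gray → back edge
First back edge: L → D.

L->D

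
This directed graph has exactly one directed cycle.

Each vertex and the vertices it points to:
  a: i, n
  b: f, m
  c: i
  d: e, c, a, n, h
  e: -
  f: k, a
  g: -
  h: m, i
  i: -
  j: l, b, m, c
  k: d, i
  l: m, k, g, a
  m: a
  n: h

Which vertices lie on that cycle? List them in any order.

a, h, m, n

DFS with gray/black marking from m:
m gray
  a gray
    i gray
    i black
    n gray
      h gray
        h→m: m is gray → back edge
Back edge closes the cycle m → a → n → h → m; its vertices are {a, h, m, n}.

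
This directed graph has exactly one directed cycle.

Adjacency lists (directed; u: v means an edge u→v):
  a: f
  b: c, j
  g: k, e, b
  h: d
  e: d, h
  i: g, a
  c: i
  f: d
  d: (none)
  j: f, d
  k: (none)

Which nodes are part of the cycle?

DFS with gray/black marking from g:
g gray
  k gray
  k black
  e gray
    d gray
    d black
    h gray
      h→d: d black — skip
    h black
  e black
  b gray
    c gray
      i gray
        i→g: g is gray → back edge
Back edge closes the cycle g → b → c → i → g; its vertices are {b, c, g, i}.

b, c, g, i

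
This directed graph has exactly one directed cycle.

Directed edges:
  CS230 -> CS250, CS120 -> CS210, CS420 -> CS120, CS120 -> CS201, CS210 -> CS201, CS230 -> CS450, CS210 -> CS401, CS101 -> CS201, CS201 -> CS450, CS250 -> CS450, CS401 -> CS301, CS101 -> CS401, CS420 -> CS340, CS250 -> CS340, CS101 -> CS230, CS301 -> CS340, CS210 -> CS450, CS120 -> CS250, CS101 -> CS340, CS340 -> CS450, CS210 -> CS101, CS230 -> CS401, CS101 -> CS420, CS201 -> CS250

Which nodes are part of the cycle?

DFS with gray/black marking from CS210:
CS210 gray
  CS450 gray
  CS450 black
  CS201 gray
    CS250 gray
      CS340 gray
        CS340→CS450: CS450 black — skip
      CS340 black
      CS250→CS450: CS450 black — skip
    CS250 black
    CS201→CS450: CS450 black — skip
  CS201 black
  CS401 gray
    CS301 gray
      CS301→CS340: CS340 black — skip
    CS301 black
  CS401 black
  CS101 gray
    CS101→CS340: CS340 black — skip
    CS420 gray
      CS420→CS340: CS340 black — skip
      CS120 gray
        CS120→CS201: CS201 black — skip
        CS120→CS250: CS250 black — skip
        CS120→CS210: CS210 is gray → back edge
Back edge closes the cycle CS210 → CS101 → CS420 → CS120 → CS210; its vertices are {CS101, CS120, CS210, CS420}.

CS101, CS120, CS210, CS420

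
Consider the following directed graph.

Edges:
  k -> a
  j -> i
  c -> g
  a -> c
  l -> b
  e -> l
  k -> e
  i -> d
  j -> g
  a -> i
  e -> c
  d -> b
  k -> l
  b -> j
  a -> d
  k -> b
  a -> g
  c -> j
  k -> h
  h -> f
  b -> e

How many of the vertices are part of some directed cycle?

7

A vertex is on a directed cycle iff it belongs to a strongly connected component of size ≥ 2 (or has a self-loop).
The vertices on cycles are {b, c, d, e, i, j, l} — 7 in total.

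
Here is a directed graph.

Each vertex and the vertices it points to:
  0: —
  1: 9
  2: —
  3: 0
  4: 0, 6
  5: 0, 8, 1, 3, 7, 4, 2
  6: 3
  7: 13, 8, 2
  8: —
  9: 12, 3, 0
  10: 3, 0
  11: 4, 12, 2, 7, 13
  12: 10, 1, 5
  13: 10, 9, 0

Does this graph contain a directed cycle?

Yes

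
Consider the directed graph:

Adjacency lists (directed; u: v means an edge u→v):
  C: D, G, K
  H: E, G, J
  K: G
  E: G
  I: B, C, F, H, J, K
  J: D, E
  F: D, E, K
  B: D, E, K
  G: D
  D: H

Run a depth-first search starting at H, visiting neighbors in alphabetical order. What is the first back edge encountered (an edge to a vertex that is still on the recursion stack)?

D->H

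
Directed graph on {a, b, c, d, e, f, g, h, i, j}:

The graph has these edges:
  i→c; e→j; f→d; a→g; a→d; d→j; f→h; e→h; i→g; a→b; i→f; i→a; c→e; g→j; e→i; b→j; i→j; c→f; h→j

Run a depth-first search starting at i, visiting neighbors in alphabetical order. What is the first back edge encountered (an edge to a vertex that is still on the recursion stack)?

e→i

DFS from i (visiting neighbors in alphabetical order); mark gray on enter, black on exit:
i gray
  a gray
    b gray
      j gray
      j black
    b black
    d gray
      d→j: j black — skip
    d black
    g gray
      g→j: j black — skip
    g black
  a black
  c gray
    e gray
      h gray
        h→j: j black — skip
      h black
      e→i: i is gray → back edge
First back edge: e → i.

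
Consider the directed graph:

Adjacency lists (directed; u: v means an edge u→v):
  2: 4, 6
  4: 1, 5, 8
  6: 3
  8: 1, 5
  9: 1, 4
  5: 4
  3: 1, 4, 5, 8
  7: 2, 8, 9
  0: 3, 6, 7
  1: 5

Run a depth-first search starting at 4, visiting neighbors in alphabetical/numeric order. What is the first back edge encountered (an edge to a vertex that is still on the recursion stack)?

5->4

DFS from 4 (visiting neighbors in alphabetical/numeric order); mark gray on enter, black on exit:
4 gray
  1 gray
    5 gray
      5→4: 4 is gray → back edge
First back edge: 5 → 4.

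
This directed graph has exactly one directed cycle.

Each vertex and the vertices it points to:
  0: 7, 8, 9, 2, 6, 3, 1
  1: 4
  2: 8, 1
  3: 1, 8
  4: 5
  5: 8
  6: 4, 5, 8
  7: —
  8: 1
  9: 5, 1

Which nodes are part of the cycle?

1, 4, 5, 8

DFS with gray/black marking from 4:
4 gray
  5 gray
    8 gray
      1 gray
        1→4: 4 is gray → back edge
Back edge closes the cycle 4 → 5 → 8 → 1 → 4; its vertices are {1, 4, 5, 8}.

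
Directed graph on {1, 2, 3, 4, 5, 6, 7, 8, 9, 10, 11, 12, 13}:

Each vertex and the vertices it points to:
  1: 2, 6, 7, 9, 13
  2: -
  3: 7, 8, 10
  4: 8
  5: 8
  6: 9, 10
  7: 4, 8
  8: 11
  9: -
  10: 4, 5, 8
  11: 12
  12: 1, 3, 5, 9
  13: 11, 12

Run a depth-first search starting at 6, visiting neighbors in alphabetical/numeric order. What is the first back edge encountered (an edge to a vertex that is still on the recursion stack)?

DFS from 6 (visiting neighbors in alphabetical/numeric order); mark gray on enter, black on exit:
6 gray
  9 gray
  9 black
  10 gray
    4 gray
      8 gray
        11 gray
          12 gray
            1 gray
              2 gray
              2 black
              1→6: 6 is gray → back edge
First back edge: 1 → 6.

1→6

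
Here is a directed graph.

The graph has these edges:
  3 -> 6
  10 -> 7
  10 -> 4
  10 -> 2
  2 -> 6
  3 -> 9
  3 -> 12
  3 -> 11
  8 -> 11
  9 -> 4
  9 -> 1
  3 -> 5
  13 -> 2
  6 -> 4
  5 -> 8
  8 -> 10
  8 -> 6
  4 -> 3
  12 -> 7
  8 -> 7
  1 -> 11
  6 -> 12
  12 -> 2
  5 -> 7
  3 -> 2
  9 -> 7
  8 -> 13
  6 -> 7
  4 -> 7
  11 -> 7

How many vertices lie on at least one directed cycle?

A vertex is on a directed cycle iff it belongs to a strongly connected component of size ≥ 2 (or has a self-loop).
The vertices on cycles are {2, 3, 4, 5, 6, 8, 9, 10, 12, 13} — 10 in total.

10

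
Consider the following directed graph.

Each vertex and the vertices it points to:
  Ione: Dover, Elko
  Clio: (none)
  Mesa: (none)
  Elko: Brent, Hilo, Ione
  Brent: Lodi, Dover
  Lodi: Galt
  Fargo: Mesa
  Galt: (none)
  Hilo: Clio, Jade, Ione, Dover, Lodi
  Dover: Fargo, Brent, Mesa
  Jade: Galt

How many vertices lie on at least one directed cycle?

A vertex is on a directed cycle iff it belongs to a strongly connected component of size ≥ 2 (or has a self-loop).
The vertices on cycles are {Elko, Hilo, Ione, Brent, Dover} — 5 in total.

5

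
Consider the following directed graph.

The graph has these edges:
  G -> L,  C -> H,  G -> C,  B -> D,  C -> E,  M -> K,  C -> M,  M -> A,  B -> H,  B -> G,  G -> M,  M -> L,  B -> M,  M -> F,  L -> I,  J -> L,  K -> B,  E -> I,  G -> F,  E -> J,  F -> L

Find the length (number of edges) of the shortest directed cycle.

For each vertex v, BFS finds the shortest path from v back to v.
The shortest such closed walk is M → K → B → M, length 3.

3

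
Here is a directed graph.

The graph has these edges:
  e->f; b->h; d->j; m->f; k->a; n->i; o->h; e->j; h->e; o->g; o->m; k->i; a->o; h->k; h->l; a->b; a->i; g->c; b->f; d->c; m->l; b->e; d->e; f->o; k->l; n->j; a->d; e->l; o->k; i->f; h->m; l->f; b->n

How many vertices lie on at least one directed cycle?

12

A vertex is on a directed cycle iff it belongs to a strongly connected component of size ≥ 2 (or has a self-loop).
The vertices on cycles are {a, b, d, e, f, h, i, k, l, m, n, o} — 12 in total.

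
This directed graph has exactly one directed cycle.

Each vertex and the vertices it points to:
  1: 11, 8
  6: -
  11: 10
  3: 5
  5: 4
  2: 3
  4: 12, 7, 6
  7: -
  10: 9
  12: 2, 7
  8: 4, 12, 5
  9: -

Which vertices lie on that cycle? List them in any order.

2, 3, 4, 5, 12

DFS with gray/black marking from 4:
4 gray
  12 gray
    2 gray
      3 gray
        5 gray
          5→4: 4 is gray → back edge
Back edge closes the cycle 4 → 12 → 2 → 3 → 5 → 4; its vertices are {2, 3, 4, 5, 12}.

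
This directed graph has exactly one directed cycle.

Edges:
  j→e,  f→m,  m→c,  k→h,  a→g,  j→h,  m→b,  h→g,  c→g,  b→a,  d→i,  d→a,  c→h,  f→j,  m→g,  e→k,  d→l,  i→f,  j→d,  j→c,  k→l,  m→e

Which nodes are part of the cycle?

DFS with gray/black marking from f:
f gray
  j gray
    e gray
      k gray
        l gray
        l black
        h gray
          g gray
          g black
        h black
      k black
    e black
    j→h: h black — skip
    c gray
      c→h: h black — skip
      c→g: g black — skip
    c black
    d gray
      a gray
        a→g: g black — skip
      a black
      d→l: l black — skip
      i gray
        i→f: f is gray → back edge
Back edge closes the cycle f → j → d → i → f; its vertices are {d, f, i, j}.

d, f, i, j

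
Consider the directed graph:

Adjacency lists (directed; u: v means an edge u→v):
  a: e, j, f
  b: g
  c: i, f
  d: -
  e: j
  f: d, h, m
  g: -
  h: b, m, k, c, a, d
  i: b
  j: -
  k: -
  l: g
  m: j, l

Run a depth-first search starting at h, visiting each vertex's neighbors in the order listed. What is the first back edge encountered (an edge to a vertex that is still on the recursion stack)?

f→h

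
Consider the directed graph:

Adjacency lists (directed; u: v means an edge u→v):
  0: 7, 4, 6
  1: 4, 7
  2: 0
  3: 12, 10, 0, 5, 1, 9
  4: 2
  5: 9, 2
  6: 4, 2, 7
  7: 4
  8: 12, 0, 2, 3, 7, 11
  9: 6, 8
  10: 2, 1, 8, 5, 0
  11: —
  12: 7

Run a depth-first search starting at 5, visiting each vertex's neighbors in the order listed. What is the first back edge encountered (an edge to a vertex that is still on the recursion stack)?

7->4

DFS from 5 (visiting each vertex's neighbors in the order listed); mark gray on enter, black on exit:
5 gray
  9 gray
    6 gray
      4 gray
        2 gray
          0 gray
            7 gray
              7→4: 4 is gray → back edge
First back edge: 7 → 4.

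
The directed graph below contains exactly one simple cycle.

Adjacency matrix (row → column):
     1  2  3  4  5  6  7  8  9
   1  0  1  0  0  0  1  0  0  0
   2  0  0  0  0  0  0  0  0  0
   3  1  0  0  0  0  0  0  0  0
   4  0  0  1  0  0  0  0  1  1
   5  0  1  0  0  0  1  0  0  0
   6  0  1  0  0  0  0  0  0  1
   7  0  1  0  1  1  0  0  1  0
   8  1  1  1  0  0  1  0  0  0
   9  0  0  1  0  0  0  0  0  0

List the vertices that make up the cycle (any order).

1, 3, 6, 9

DFS with gray/black marking from 3:
3 gray
  1 gray
    6 gray
      9 gray
        9→3: 3 is gray → back edge
Back edge closes the cycle 3 → 1 → 6 → 9 → 3; its vertices are {1, 3, 6, 9}.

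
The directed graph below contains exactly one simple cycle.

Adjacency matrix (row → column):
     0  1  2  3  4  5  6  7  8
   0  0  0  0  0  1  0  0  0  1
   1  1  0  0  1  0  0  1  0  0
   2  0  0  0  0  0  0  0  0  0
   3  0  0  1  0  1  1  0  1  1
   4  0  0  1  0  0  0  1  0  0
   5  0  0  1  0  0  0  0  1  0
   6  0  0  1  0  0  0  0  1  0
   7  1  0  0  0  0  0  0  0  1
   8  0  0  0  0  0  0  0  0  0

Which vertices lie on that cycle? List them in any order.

0, 4, 6, 7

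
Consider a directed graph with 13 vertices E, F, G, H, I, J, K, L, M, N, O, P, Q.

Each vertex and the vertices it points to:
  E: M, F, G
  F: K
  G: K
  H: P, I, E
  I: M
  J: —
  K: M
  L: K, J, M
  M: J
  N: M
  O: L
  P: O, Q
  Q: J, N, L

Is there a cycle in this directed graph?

No

DFS with white/gray/black marking, starting from G:
G gray
  K gray
    M gray
      J gray
      J black
    M black
  K black
G black
E gray
  E→M: M black — skip
  F gray
    F→K: K black — skip
  F black
  E→G: G black — skip
E black
H gray
  P gray
    O gray
      L gray
        L→K: K black — skip
        L→J: J black — skip
        L→M: M black — skip
      L black
    O black
    Q gray
      Q→J: J black — skip
      N gray
        N→M: M black — skip
      N black
      Q→L: L black — skip
    Q black
  P black
  I gray
    I→M: M black — skip
  I black
  H→E: E black — skip
H black
Every edge goes to a white or black vertex — no back edge, so the graph is acyclic.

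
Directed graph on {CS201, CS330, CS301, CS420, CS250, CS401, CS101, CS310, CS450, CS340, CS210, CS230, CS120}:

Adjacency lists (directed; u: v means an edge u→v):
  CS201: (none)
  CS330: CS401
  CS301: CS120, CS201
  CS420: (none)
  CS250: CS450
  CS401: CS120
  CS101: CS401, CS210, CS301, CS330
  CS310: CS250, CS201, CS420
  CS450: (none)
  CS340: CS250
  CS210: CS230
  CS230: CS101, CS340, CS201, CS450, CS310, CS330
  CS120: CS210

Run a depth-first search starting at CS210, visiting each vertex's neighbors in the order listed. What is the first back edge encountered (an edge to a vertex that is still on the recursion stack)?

DFS from CS210 (visiting each vertex's neighbors in the order listed); mark gray on enter, black on exit:
CS210 gray
  CS230 gray
    CS101 gray
      CS401 gray
        CS120 gray
          CS120→CS210: CS210 is gray → back edge
First back edge: CS120 → CS210.

CS120→CS210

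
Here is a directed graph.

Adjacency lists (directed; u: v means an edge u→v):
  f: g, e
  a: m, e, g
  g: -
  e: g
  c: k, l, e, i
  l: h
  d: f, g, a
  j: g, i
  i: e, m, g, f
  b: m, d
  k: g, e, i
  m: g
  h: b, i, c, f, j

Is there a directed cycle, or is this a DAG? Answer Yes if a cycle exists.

Yes

DFS with white/gray/black marking, starting from g:
g gray
g black
f gray
  f→g: g black — skip
  e gray
    e→g: g black — skip
  e black
f black
a gray
  m gray
    m→g: g black — skip
  m black
  a→e: e black — skip
  a→g: g black — skip
a black
c gray
  k gray
    k→g: g black — skip
    k→e: e black — skip
    i gray
      i→e: e black — skip
      i→m: m black — skip
      i→g: g black — skip
      i→f: f black — skip
    i black
  k black
  l gray
    h gray
      b gray
        b→m: m black — skip
        d gray
          d→f: f black — skip
          d→g: g black — skip
          d→a: a black — skip
        d black
      b black
      h→i: i black — skip
      h→c: c is gray → back edge
Back edge found, so a cycle exists: c → l → h → c.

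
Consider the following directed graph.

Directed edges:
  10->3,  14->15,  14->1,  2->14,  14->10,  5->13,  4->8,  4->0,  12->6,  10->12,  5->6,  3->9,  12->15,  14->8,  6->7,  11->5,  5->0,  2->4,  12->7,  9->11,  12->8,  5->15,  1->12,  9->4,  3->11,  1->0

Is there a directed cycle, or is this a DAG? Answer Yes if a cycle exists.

No

DFS with white/gray/black marking, starting from 0:
0 gray
0 black
1 gray
  1→0: 0 black — skip
  12 gray
    6 gray
      7 gray
      7 black
    6 black
    8 gray
    8 black
    12→7: 7 black — skip
    15 gray
    15 black
  12 black
1 black
2 gray
  14 gray
    14→15: 15 black — skip
    14→8: 8 black — skip
    14→1: 1 black — skip
    10 gray
      10→12: 12 black — skip
      3 gray
        11 gray
          5 gray
            5→6: 6 black — skip
            5→0: 0 black — skip
            13 gray
            13 black
            5→15: 15 black — skip
          5 black
        11 black
        9 gray
          9→11: 11 black — skip
          4 gray
            4→8: 8 black — skip
            4→0: 0 black — skip
          4 black
        9 black
      3 black
    10 black
  14 black
  2→4: 4 black — skip
2 black
Every edge goes to a white or black vertex — no back edge, so the graph is acyclic.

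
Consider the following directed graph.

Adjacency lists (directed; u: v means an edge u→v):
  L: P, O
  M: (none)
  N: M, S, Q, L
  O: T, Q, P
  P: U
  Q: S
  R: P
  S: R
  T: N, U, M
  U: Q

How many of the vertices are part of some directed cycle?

A vertex is on a directed cycle iff it belongs to a strongly connected component of size ≥ 2 (or has a self-loop).
The vertices on cycles are {L, N, O, P, Q, R, S, T, U} — 9 in total.

9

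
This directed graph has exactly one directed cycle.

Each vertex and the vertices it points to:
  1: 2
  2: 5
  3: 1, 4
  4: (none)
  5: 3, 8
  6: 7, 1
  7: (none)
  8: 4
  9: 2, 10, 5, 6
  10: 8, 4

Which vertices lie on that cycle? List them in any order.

1, 2, 3, 5

DFS with gray/black marking from 5:
5 gray
  3 gray
    1 gray
      2 gray
        2→5: 5 is gray → back edge
Back edge closes the cycle 5 → 3 → 1 → 2 → 5; its vertices are {1, 2, 3, 5}.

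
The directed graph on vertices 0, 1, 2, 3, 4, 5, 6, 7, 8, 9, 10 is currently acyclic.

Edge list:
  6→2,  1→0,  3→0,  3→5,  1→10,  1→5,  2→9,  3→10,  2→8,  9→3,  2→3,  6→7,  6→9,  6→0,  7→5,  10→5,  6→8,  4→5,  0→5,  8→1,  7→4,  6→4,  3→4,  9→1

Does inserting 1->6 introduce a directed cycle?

Yes

Adding 1→6 creates a cycle iff 6 can already reach 1.
Path from 6: 6 → 8 → 1.
So 6 → … → 1 → 6 is a cycle.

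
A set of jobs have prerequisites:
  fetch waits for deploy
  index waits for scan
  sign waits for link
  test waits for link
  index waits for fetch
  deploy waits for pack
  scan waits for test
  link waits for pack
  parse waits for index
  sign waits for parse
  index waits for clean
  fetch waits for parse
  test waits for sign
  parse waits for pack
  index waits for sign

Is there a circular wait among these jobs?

Yes

DFS with white/gray/black marking, starting from pack:
pack gray
pack black
test gray
  sign gray
    parse gray
      parse→pack: pack black — skip
      index gray
        index→sign: sign is gray → back edge
Back edge found, so a cycle exists: sign → parse → index → sign.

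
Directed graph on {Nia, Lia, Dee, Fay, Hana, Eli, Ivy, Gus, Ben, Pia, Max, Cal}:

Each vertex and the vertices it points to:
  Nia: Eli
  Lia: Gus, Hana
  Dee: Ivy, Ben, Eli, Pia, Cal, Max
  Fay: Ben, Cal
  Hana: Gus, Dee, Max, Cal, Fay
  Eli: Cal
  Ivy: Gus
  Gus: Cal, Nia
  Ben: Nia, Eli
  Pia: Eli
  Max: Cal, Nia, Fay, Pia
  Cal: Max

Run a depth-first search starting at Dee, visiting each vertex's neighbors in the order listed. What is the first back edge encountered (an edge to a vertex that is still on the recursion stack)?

DFS from Dee (visiting each vertex's neighbors in the order listed); mark gray on enter, black on exit:
Dee gray
  Ivy gray
    Gus gray
      Cal gray
        Max gray
          Max→Cal: Cal is gray → back edge
First back edge: Max → Cal.

Max→Cal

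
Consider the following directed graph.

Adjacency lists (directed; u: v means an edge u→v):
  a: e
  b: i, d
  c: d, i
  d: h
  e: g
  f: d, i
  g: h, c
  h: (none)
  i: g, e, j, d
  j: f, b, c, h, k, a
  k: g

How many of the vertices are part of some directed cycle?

9

A vertex is on a directed cycle iff it belongs to a strongly connected component of size ≥ 2 (or has a self-loop).
The vertices on cycles are {a, b, c, e, f, g, i, j, k} — 9 in total.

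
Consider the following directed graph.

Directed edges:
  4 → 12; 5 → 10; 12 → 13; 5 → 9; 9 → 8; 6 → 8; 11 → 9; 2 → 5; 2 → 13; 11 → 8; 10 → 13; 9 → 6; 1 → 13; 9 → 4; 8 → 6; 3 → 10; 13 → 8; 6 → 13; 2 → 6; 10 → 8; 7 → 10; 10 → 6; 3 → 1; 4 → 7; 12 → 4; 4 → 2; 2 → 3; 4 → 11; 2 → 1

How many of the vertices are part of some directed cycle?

A vertex is on a directed cycle iff it belongs to a strongly connected component of size ≥ 2 (or has a self-loop).
The vertices on cycles are {2, 4, 5, 6, 8, 9, 11, 12, 13} — 9 in total.

9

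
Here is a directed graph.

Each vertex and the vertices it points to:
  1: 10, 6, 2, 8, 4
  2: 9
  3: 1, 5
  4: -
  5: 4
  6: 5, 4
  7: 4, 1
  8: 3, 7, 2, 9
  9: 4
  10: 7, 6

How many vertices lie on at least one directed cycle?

A vertex is on a directed cycle iff it belongs to a strongly connected component of size ≥ 2 (or has a self-loop).
The vertices on cycles are {1, 3, 7, 8, 10} — 5 in total.

5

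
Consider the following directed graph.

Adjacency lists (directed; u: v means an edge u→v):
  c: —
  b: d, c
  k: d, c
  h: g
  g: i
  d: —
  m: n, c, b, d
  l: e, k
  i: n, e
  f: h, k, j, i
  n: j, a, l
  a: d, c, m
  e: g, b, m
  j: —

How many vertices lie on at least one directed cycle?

A vertex is on a directed cycle iff it belongs to a strongly connected component of size ≥ 2 (or has a self-loop).
The vertices on cycles are {a, e, g, i, l, m, n} — 7 in total.

7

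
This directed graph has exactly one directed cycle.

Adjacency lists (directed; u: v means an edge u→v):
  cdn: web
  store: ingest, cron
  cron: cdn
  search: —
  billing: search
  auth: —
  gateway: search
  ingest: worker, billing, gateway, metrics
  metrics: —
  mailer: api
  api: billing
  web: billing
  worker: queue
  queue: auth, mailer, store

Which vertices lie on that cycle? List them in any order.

DFS with gray/black marking from queue:
queue gray
  auth gray
  auth black
  mailer gray
    api gray
      billing gray
        search gray
        search black
      billing black
    api black
  mailer black
  store gray
    ingest gray
      worker gray
        worker→queue: queue is gray → back edge
Back edge closes the cycle queue → store → ingest → worker → queue; its vertices are {queue, store, ingest, worker}.

queue, store, ingest, worker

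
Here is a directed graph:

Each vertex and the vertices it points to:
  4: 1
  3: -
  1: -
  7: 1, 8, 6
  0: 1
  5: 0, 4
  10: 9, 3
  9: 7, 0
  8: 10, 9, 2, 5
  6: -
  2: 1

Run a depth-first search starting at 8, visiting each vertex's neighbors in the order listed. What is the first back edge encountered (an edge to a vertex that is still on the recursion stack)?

7→8

DFS from 8 (visiting each vertex's neighbors in the order listed); mark gray on enter, black on exit:
8 gray
  10 gray
    9 gray
      7 gray
        1 gray
        1 black
        7→8: 8 is gray → back edge
First back edge: 7 → 8.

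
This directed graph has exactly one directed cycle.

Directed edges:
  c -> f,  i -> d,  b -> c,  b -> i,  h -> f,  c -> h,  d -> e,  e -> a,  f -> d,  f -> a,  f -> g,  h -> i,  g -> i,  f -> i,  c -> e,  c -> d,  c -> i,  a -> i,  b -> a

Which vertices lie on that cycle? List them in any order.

a, d, e, i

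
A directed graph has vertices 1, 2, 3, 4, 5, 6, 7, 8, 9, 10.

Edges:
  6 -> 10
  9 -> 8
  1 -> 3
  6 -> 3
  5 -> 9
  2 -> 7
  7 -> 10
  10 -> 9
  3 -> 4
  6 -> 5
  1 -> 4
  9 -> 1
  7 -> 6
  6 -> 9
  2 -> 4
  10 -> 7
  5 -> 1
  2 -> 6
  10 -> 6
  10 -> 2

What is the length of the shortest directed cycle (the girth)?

2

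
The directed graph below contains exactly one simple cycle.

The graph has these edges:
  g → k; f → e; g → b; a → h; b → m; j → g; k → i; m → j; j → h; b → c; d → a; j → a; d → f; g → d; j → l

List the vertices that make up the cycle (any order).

b, g, j, m

DFS with gray/black marking from j:
j gray
  a gray
    h gray
    h black
  a black
  j→h: h black — skip
  g gray
    d gray
      d→a: a black — skip
      f gray
        e gray
        e black
      f black
    d black
    k gray
      i gray
      i black
    k black
    b gray
      m gray
        m→j: j is gray → back edge
Back edge closes the cycle j → g → b → m → j; its vertices are {b, g, j, m}.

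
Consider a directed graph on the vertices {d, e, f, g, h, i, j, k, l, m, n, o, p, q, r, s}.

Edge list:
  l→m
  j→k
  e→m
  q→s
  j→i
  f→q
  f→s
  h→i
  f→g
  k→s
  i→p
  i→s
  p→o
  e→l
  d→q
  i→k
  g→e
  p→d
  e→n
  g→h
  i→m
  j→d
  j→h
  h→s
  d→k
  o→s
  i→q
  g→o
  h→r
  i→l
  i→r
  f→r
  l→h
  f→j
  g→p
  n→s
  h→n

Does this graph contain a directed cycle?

DFS with white/gray/black marking, starting from l:
l gray
  m gray
  m black
  h gray
    r gray
    r black
    i gray
      s gray
      s black
      i→l: l is gray → back edge
Back edge found, so a cycle exists: l → h → i → l.

Yes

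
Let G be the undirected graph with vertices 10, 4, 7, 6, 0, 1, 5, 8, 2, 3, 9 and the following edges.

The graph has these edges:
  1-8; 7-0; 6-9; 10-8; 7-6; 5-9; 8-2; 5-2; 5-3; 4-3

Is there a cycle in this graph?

No

DFS, tracking each vertex's parent; an edge to a visited non-parent vertex closes a cycle.
Start from 6:
visit 6 (parent –)
  visit 7 (parent 6)
    visit 0 (parent 7)
      0–7: parent, skip
    7–6: parent, skip
  visit 9 (parent 6)
    visit 5 (parent 9)
      5–9: parent, skip
      visit 3 (parent 5)
        3–5: parent, skip
        visit 4 (parent 3)
          4–3: parent, skip
      visit 2 (parent 5)
        2–5: parent, skip
        visit 8 (parent 2)
          visit 10 (parent 8)
            10–8: parent, skip
          8–2: parent, skip
          visit 1 (parent 8)
            1–8: parent, skip
    9–6: parent, skip
No non-parent visited neighbor found — the graph is a forest.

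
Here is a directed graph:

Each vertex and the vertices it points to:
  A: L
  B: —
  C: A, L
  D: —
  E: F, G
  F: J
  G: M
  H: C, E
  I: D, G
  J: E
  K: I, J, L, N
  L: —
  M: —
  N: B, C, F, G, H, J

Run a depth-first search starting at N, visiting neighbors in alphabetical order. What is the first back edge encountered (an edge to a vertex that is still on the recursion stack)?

DFS from N (visiting neighbors in alphabetical order); mark gray on enter, black on exit:
N gray
  B gray
  B black
  C gray
    A gray
      L gray
      L black
    A black
    C→L: L black — skip
  C black
  F gray
    J gray
      E gray
        E→F: F is gray → back edge
First back edge: E → F.

E→F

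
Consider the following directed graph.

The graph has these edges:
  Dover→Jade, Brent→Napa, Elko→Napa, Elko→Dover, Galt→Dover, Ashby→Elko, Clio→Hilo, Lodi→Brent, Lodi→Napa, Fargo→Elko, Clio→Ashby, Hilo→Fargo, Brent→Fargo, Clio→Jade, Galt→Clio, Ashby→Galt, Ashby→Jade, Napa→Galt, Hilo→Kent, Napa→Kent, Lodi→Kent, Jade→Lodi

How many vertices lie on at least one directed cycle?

A vertex is on a directed cycle iff it belongs to a strongly connected component of size ≥ 2 (or has a self-loop).
The vertices on cycles are {Clio, Elko, Galt, Hilo, Jade, Lodi, Napa, Ashby, Brent, Dover, Fargo} — 11 in total.

11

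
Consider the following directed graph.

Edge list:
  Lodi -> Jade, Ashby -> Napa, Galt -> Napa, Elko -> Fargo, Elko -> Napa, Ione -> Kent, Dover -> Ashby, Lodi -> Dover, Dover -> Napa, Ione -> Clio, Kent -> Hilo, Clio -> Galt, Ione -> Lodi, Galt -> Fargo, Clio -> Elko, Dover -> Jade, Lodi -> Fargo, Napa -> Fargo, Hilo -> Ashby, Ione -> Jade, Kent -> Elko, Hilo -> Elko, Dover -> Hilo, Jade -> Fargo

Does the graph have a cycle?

DFS with white/gray/black marking, starting from Clio:
Clio gray
  Elko gray
    Napa gray
      Fargo gray
      Fargo black
    Napa black
    Elko→Fargo: Fargo black — skip
  Elko black
  Galt gray
    Galt→Napa: Napa black — skip
    Galt→Fargo: Fargo black — skip
  Galt black
Clio black
Hilo gray
  Ashby gray
    Ashby→Napa: Napa black — skip
  Ashby black
  Hilo→Elko: Elko black — skip
Hilo black
Ione gray
  Jade gray
    Jade→Fargo: Fargo black — skip
  Jade black
  Kent gray
    Kent→Hilo: Hilo black — skip
    Kent→Elko: Elko black — skip
  Kent black
  Ione→Clio: Clio black — skip
  Lodi gray
    Lodi→Fargo: Fargo black — skip
    Dover gray
      Dover→Jade: Jade black — skip
      Dover→Ashby: Ashby black — skip
      Dover→Hilo: Hilo black — skip
      Dover→Napa: Napa black — skip
    Dover black
    Lodi→Jade: Jade black — skip
  Lodi black
Ione black
Every edge goes to a white or black vertex — no back edge, so the graph is acyclic.

No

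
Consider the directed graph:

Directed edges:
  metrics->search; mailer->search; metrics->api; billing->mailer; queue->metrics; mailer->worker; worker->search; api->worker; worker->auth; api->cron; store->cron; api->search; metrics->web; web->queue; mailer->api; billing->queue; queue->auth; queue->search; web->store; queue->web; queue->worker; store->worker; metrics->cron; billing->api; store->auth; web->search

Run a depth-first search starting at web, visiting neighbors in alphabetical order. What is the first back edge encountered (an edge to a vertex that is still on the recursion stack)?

metrics→web

DFS from web (visiting neighbors in alphabetical order); mark gray on enter, black on exit:
web gray
  queue gray
    auth gray
    auth black
    metrics gray
      api gray
        cron gray
        cron black
        search gray
        search black
        worker gray
          worker→auth: auth black — skip
          worker→search: search black — skip
        worker black
      api black
      metrics→cron: cron black — skip
      metrics→search: search black — skip
      metrics→web: web is gray → back edge
First back edge: metrics → web.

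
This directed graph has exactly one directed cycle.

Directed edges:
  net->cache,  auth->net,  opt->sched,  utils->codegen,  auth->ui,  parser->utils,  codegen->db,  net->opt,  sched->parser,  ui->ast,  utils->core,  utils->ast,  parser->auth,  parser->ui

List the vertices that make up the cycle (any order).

DFS with gray/black marking from parser:
parser gray
  utils gray
    codegen gray
      db gray
      db black
    codegen black
    ast gray
    ast black
    core gray
    core black
  utils black
  auth gray
    net gray
      opt gray
        sched gray
          sched→parser: parser is gray → back edge
Back edge closes the cycle parser → auth → net → opt → sched → parser; its vertices are {net, opt, auth, sched, parser}.

net, opt, auth, sched, parser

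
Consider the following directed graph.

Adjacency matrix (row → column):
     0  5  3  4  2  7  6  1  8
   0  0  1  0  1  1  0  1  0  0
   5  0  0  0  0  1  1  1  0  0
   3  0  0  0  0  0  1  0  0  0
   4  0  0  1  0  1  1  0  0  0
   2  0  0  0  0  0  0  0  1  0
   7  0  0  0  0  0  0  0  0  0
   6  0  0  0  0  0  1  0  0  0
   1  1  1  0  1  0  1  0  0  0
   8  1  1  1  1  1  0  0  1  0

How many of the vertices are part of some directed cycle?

5

A vertex is on a directed cycle iff it belongs to a strongly connected component of size ≥ 2 (or has a self-loop).
The vertices on cycles are {0, 1, 2, 4, 5} — 5 in total.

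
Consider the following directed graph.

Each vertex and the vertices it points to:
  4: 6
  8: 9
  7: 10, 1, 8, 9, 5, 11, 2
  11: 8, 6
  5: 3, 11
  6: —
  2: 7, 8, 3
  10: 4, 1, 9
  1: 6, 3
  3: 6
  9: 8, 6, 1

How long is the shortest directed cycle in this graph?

For each vertex v, BFS finds the shortest path from v back to v.
The shortest such closed walk is 7 → 2 → 7, length 2.

2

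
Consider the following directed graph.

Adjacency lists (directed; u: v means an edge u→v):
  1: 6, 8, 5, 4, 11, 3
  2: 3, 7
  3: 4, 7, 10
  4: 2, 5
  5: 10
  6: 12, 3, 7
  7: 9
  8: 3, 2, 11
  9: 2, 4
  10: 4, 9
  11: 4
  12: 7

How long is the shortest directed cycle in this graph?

3

For each vertex v, BFS finds the shortest path from v back to v.
The shortest such closed walk is 5 → 10 → 4 → 5, length 3.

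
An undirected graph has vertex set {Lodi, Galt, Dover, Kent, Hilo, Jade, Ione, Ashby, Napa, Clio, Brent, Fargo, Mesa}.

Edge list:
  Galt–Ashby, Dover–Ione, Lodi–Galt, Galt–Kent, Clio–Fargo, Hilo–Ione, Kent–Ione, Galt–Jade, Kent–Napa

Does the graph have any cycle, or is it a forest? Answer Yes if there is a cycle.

DFS, tracking each vertex's parent; an edge to a visited non-parent vertex closes a cycle.
Start from Hilo:
visit Hilo (parent –)
  visit Ione (parent Hilo)
    Ione–Hilo: parent, skip
    visit Dover (parent Ione)
      Dover–Ione: parent, skip
    visit Kent (parent Ione)
      visit Napa (parent Kent)
        Napa–Kent: parent, skip
      visit Galt (parent Kent)
        visit Lodi (parent Galt)
          Lodi–Galt: parent, skip
        Galt–Kent: parent, skip
        visit Jade (parent Galt)
          Jade–Galt: parent, skip
        visit Ashby (parent Galt)
          Ashby–Galt: parent, skip
      Kent–Ione: parent, skip
visit Clio (parent –)
  visit Fargo (parent Clio)
    Fargo–Clio: parent, skip
visit Brent (parent –)
visit Mesa (parent –)
No non-parent visited neighbor found — the graph is a forest.

No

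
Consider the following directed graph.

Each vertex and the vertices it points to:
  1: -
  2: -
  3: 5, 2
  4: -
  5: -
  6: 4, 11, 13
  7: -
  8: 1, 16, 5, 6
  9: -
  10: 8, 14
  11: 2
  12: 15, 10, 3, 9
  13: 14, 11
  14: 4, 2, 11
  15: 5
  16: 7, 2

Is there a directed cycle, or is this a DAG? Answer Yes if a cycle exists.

No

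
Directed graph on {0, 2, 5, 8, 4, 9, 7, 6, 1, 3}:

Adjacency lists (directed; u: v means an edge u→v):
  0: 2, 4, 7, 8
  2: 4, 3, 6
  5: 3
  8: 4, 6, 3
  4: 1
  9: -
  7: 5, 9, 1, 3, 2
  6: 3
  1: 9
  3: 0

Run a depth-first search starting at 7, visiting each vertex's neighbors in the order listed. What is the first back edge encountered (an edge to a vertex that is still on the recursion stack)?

2->3

DFS from 7 (visiting each vertex's neighbors in the order listed); mark gray on enter, black on exit:
7 gray
  5 gray
    3 gray
      0 gray
        2 gray
          4 gray
            1 gray
              9 gray
              9 black
            1 black
          4 black
          2→3: 3 is gray → back edge
First back edge: 2 → 3.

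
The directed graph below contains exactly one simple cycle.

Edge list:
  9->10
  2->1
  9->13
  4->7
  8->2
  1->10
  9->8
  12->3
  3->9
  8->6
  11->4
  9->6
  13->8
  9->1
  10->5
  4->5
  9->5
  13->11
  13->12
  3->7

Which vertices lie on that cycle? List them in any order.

3, 9, 12, 13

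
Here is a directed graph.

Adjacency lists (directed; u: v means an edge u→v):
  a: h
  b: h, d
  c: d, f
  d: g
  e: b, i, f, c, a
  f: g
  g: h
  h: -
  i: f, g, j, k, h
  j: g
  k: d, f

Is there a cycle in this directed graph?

DFS with white/gray/black marking, starting from i:
i gray
  f gray
    g gray
      h gray
      h black
    g black
  f black
  i→g: g black — skip
  j gray
    j→g: g black — skip
  j black
  k gray
    d gray
      d→g: g black — skip
    d black
    k→f: f black — skip
  k black
  i→h: h black — skip
i black
a gray
  a→h: h black — skip
a black
b gray
  b→h: h black — skip
  b→d: d black — skip
b black
c gray
  c→d: d black — skip
  c→f: f black — skip
c black
e gray
  e→b: b black — skip
  e→i: i black — skip
  e→f: f black — skip
  e→c: c black — skip
  e→a: a black — skip
e black
Every edge goes to a white or black vertex — no back edge, so the graph is acyclic.

No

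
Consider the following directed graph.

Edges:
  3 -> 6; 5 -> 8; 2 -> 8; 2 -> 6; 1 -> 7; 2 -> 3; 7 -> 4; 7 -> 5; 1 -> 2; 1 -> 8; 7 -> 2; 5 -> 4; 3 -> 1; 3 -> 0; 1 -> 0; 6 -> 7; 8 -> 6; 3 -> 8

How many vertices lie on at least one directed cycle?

7

A vertex is on a directed cycle iff it belongs to a strongly connected component of size ≥ 2 (or has a self-loop).
The vertices on cycles are {1, 2, 3, 5, 6, 7, 8} — 7 in total.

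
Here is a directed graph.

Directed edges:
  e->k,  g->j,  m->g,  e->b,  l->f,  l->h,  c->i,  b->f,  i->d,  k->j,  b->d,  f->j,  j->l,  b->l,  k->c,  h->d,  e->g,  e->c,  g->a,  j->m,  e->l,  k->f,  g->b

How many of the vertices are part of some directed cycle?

6

A vertex is on a directed cycle iff it belongs to a strongly connected component of size ≥ 2 (or has a self-loop).
The vertices on cycles are {b, f, g, j, l, m} — 6 in total.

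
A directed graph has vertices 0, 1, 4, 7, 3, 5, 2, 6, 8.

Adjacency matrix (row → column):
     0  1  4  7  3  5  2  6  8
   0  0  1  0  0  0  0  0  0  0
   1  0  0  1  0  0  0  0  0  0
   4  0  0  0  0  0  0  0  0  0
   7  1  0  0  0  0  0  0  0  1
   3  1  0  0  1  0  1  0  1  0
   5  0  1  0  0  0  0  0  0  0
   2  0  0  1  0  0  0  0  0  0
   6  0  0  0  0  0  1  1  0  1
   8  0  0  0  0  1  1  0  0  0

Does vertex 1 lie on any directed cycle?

No

1 lies on a cycle iff there is a path from 1 back to itself.
Exploring from 1, it never reaches itself; equivalently, its strongly connected component is a singleton.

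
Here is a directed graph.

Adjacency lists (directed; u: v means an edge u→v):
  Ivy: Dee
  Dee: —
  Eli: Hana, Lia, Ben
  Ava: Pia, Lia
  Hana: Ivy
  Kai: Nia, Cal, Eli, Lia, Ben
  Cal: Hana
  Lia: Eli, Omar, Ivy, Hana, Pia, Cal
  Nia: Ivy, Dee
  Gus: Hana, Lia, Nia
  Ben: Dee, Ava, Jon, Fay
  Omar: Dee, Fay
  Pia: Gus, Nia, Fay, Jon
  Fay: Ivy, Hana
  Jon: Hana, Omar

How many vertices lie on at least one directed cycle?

6

A vertex is on a directed cycle iff it belongs to a strongly connected component of size ≥ 2 (or has a self-loop).
The vertices on cycles are {Ava, Ben, Eli, Gus, Lia, Pia} — 6 in total.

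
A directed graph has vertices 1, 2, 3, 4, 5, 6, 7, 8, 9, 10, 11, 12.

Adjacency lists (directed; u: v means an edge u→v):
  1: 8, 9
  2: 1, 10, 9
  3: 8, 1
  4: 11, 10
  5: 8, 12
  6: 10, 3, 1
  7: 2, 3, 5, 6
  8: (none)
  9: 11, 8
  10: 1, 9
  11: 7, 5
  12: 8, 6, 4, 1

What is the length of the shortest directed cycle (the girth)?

4

For each vertex v, BFS finds the shortest path from v back to v.
The shortest such closed walk is 11 → 7 → 2 → 9 → 11, length 4.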